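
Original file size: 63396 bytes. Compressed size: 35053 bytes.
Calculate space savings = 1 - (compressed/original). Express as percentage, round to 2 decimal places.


ratio = compressed/original = 35053/63396 = 0.552921
savings = 1 - ratio = 1 - 0.552921 = 0.447079
as a percentage: 0.447079 * 100 = 44.71%

Space savings = 1 - 35053/63396 = 44.71%


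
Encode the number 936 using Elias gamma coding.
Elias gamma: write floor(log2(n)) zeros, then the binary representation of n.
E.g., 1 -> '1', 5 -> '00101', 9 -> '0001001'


num_bits = floor(log2(936)) + 1 = 10
leading_zeros = num_bits - 1 = 9
binary(936) = 1110101000

Elias gamma(936) = '000000000' + '1110101000' = 0000000001110101000 (19 bits)


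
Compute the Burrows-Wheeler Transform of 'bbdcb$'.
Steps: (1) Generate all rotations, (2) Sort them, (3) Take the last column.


Rotations (sorted):
  0: $bbdcb -> last char: b
  1: b$bbdc -> last char: c
  2: bbdcb$ -> last char: $
  3: bdcb$b -> last char: b
  4: cb$bbd -> last char: d
  5: dcb$bb -> last char: b


BWT = bc$bdb


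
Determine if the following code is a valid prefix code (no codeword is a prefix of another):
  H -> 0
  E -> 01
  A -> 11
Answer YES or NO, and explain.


Checking each pair (does one codeword prefix another?):
  H='0' vs E='01': prefix -- VIOLATION

NO -- this is NOT a valid prefix code. H (0) is a prefix of E (01).


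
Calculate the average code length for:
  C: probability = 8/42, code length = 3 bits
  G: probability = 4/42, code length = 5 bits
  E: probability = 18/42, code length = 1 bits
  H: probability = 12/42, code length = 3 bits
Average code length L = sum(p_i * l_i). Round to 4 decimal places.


Weighted contributions p_i * l_i:
  C: (8/42) * 3 = 24/42
  G: (4/42) * 5 = 20/42
  E: (18/42) * 1 = 18/42
  H: (12/42) * 3 = 36/42
Sum = (24 + 20 + 18 + 36)/42 = 98/42

L = 98/42 = 2.3333 bits/symbol


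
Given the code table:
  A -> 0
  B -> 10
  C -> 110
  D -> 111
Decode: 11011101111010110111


Decoding:
110 -> C
111 -> D
0 -> A
111 -> D
10 -> B
10 -> B
110 -> C
111 -> D


Result: CDADBBCD


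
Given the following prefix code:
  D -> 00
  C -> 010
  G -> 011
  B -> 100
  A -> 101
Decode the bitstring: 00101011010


Decoding step by step:
Bits 00 -> D
Bits 101 -> A
Bits 011 -> G
Bits 010 -> C


Decoded message: DAGC


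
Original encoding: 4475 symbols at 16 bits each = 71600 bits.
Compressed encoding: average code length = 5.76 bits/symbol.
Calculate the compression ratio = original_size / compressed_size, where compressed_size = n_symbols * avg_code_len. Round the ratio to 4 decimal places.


original_size = n_symbols * orig_bits = 4475 * 16 = 71600 bits
compressed_size = n_symbols * avg_code_len = 4475 * 5.76 = 25776.0 bits
ratio = original_size / compressed_size = 71600 / 25776.0 = 2.7778

Compression ratio = 2.7778


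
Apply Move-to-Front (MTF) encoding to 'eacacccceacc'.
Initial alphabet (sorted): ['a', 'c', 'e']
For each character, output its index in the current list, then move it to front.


MTF encoding:
'e': index 2 in ['a', 'c', 'e'] -> ['e', 'a', 'c']
'a': index 1 in ['e', 'a', 'c'] -> ['a', 'e', 'c']
'c': index 2 in ['a', 'e', 'c'] -> ['c', 'a', 'e']
'a': index 1 in ['c', 'a', 'e'] -> ['a', 'c', 'e']
'c': index 1 in ['a', 'c', 'e'] -> ['c', 'a', 'e']
'c': index 0 in ['c', 'a', 'e'] -> ['c', 'a', 'e']
'c': index 0 in ['c', 'a', 'e'] -> ['c', 'a', 'e']
'c': index 0 in ['c', 'a', 'e'] -> ['c', 'a', 'e']
'e': index 2 in ['c', 'a', 'e'] -> ['e', 'c', 'a']
'a': index 2 in ['e', 'c', 'a'] -> ['a', 'e', 'c']
'c': index 2 in ['a', 'e', 'c'] -> ['c', 'a', 'e']
'c': index 0 in ['c', 'a', 'e'] -> ['c', 'a', 'e']


Output: [2, 1, 2, 1, 1, 0, 0, 0, 2, 2, 2, 0]


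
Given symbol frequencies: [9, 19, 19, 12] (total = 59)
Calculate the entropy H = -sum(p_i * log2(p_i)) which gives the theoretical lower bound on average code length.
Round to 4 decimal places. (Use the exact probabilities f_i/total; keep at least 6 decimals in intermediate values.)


Per-symbol terms -p_i * log2(p_i) with p_i = f_i/59:
  p = 9/59 = 0.152542: log2(p) = -2.712718, -p*log2(p) = 0.413804
  p = 19/59 = 0.322034: log2(p) = -1.634716, -p*log2(p) = 0.526434
  p = 19/59 = 0.322034: log2(p) = -1.634716, -p*log2(p) = 0.526434
  p = 12/59 = 0.203390: log2(p) = -2.297681, -p*log2(p) = 0.467325
H = 0.413804 + 0.526434 + 0.526434 + 0.467325 = 1.933997

H = 1.934 bits/symbol


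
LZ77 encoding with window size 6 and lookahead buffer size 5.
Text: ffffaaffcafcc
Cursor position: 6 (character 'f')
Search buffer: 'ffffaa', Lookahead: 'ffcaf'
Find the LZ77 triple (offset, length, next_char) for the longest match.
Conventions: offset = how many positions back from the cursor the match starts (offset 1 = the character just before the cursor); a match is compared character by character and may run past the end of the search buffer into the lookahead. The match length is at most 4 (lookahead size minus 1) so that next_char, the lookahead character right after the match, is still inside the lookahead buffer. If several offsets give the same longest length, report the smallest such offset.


Try each offset into the search buffer:
  offset=1 (pos 5, char 'a'): match length 0
  offset=2 (pos 4, char 'a'): match length 0
  offset=3 (pos 3, char 'f'): match length 1
  offset=4 (pos 2, char 'f'): match length 2
  offset=5 (pos 1, char 'f'): match length 2
  offset=6 (pos 0, char 'f'): match length 2
Longest match has length 2, found at offsets 4, 5, 6; take the smallest, offset 4.
next_char = character at position 6 + 2 = 8 -> 'c'

Best match: offset=4, length=2 (matching 'ff' starting at position 2)
LZ77 triple: (4, 2, 'c')


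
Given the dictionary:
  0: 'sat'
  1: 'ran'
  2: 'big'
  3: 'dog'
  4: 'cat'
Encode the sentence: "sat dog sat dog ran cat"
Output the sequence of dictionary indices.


Look up each word in the dictionary:
  'sat' -> 0
  'dog' -> 3
  'sat' -> 0
  'dog' -> 3
  'ran' -> 1
  'cat' -> 4

Encoded: [0, 3, 0, 3, 1, 4]


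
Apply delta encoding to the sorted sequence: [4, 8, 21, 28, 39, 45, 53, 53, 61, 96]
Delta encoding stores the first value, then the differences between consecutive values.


First value: 4
Deltas:
  8 - 4 = 4
  21 - 8 = 13
  28 - 21 = 7
  39 - 28 = 11
  45 - 39 = 6
  53 - 45 = 8
  53 - 53 = 0
  61 - 53 = 8
  96 - 61 = 35


Delta encoded: [4, 4, 13, 7, 11, 6, 8, 0, 8, 35]


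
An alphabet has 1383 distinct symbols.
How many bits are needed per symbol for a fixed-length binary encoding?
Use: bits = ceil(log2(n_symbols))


log2(1383) = 10.4336
Bracket: 2^10 = 1024 < 1383 <= 2^11 = 2048
So ceil(log2(1383)) = 11

bits = ceil(log2(1383)) = ceil(10.4336) = 11 bits


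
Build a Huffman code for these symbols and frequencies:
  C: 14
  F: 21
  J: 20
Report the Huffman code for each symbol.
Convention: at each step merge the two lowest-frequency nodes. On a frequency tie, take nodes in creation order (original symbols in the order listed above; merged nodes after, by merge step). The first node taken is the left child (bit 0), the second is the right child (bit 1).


Huffman tree construction:
Step 1: Merge C(14) + J(20) = 34
Step 2: Merge F(21) + (C+J)(34) = 55
Read each symbol's code off the tree from the root (left child = 0, right child = 1).

Codes:
  C: 10 (length 2)
  F: 0 (length 1)
  J: 11 (length 2)
Average code length: 89/55 = 1.6182 bits/symbol


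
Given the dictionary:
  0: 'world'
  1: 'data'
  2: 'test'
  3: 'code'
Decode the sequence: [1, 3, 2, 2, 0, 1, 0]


Look up each index in the dictionary:
  1 -> 'data'
  3 -> 'code'
  2 -> 'test'
  2 -> 'test'
  0 -> 'world'
  1 -> 'data'
  0 -> 'world'

Decoded: "data code test test world data world"


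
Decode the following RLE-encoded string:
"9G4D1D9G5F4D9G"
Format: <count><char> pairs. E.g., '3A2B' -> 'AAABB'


Expanding each <count><char> pair:
  9G -> 'GGGGGGGGG'
  4D -> 'DDDD'
  1D -> 'D'
  9G -> 'GGGGGGGGG'
  5F -> 'FFFFF'
  4D -> 'DDDD'
  9G -> 'GGGGGGGGG'

Decoded = GGGGGGGGGDDDDDGGGGGGGGGFFFFFDDDDGGGGGGGGG


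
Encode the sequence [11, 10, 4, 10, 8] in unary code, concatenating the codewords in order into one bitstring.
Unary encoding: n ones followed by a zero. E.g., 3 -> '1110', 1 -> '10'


Encode each number as n ones followed by a terminating 0:
  11 -> 111111111110 (12 bits)
  10 -> 11111111110 (11 bits)
  4 -> 11110 (5 bits)
  10 -> 11111111110 (11 bits)
  8 -> 111111110 (9 bits)
Total length = 12 + 11 + 5 + 11 + 9 = 48 bits.

Unary([11, 10, 4, 10, 8]) = 111111111110111111111101111011111111110111111110 (48 bits)


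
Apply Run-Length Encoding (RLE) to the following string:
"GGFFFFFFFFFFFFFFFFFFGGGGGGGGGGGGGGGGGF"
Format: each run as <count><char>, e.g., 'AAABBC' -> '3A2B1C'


Scanning runs left to right:
  i=0: run of 'G' x 2 -> '2G'
  i=2: run of 'F' x 18 -> '18F'
  i=20: run of 'G' x 17 -> '17G'
  i=37: run of 'F' x 1 -> '1F'

RLE = 2G18F17G1F


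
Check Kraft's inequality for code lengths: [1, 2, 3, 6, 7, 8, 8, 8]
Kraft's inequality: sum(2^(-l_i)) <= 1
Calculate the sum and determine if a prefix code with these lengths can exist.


Sum = 2^(-1) + 2^(-2) + 2^(-3) + 2^(-6) + 2^(-7) + 2^(-8) + 2^(-8) + 2^(-8)
    = 0.5 + 0.25 + 0.125 + 0.015625 + 0.0078125 + 0.00390625 + 0.00390625 + 0.00390625
    = 233/256 = 0.91015625
Since 0.91015625 <= 1, Kraft's inequality IS satisfied.
A prefix code with these lengths CAN exist.

Kraft sum = 0.91015625. Satisfied.


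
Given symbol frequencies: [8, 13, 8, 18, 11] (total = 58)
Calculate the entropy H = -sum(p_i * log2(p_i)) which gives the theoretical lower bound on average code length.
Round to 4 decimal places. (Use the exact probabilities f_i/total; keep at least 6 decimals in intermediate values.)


Per-symbol terms -p_i * log2(p_i) with p_i = f_i/58:
  p = 8/58 = 0.137931: log2(p) = -2.857981, -p*log2(p) = 0.394204
  p = 13/58 = 0.224138: log2(p) = -2.157541, -p*log2(p) = 0.483587
  p = 8/58 = 0.137931: log2(p) = -2.857981, -p*log2(p) = 0.394204
  p = 18/58 = 0.310345: log2(p) = -1.688056, -p*log2(p) = 0.523879
  p = 11/58 = 0.189655: log2(p) = -2.398549, -p*log2(p) = 0.454897
H = 0.394204 + 0.483587 + 0.394204 + 0.523879 + 0.454897 = 2.250771

H = 2.2508 bits/symbol


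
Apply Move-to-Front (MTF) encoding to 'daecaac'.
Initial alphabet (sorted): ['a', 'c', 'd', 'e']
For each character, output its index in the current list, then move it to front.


MTF encoding:
'd': index 2 in ['a', 'c', 'd', 'e'] -> ['d', 'a', 'c', 'e']
'a': index 1 in ['d', 'a', 'c', 'e'] -> ['a', 'd', 'c', 'e']
'e': index 3 in ['a', 'd', 'c', 'e'] -> ['e', 'a', 'd', 'c']
'c': index 3 in ['e', 'a', 'd', 'c'] -> ['c', 'e', 'a', 'd']
'a': index 2 in ['c', 'e', 'a', 'd'] -> ['a', 'c', 'e', 'd']
'a': index 0 in ['a', 'c', 'e', 'd'] -> ['a', 'c', 'e', 'd']
'c': index 1 in ['a', 'c', 'e', 'd'] -> ['c', 'a', 'e', 'd']


Output: [2, 1, 3, 3, 2, 0, 1]


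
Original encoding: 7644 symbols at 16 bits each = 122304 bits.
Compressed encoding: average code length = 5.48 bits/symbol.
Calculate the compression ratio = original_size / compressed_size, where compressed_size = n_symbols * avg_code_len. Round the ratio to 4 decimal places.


original_size = n_symbols * orig_bits = 7644 * 16 = 122304 bits
compressed_size = n_symbols * avg_code_len = 7644 * 5.48 = 41889.12 bits
ratio = original_size / compressed_size = 122304 / 41889.12 = 2.9197

Compression ratio = 2.9197


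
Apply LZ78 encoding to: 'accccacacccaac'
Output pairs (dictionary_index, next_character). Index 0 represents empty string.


LZ78 encoding steps:
Dictionary: {0: ''}
Step 1: w='' (idx 0), next='a' -> output (0, 'a'), add 'a' as idx 1
Step 2: w='' (idx 0), next='c' -> output (0, 'c'), add 'c' as idx 2
Step 3: w='c' (idx 2), next='c' -> output (2, 'c'), add 'cc' as idx 3
Step 4: w='c' (idx 2), next='a' -> output (2, 'a'), add 'ca' as idx 4
Step 5: w='ca' (idx 4), next='c' -> output (4, 'c'), add 'cac' as idx 5
Step 6: w='cc' (idx 3), next='a' -> output (3, 'a'), add 'cca' as idx 6
Step 7: w='a' (idx 1), next='c' -> output (1, 'c'), add 'ac' as idx 7


Encoded: [(0, 'a'), (0, 'c'), (2, 'c'), (2, 'a'), (4, 'c'), (3, 'a'), (1, 'c')]


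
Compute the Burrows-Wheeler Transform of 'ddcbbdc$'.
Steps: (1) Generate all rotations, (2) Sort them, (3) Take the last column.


Rotations (sorted):
  0: $ddcbbdc -> last char: c
  1: bbdc$ddc -> last char: c
  2: bdc$ddcb -> last char: b
  3: c$ddcbbd -> last char: d
  4: cbbdc$dd -> last char: d
  5: dc$ddcbb -> last char: b
  6: dcbbdc$d -> last char: d
  7: ddcbbdc$ -> last char: $


BWT = ccbddbd$


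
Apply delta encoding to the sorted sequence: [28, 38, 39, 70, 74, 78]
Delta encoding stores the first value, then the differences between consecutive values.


First value: 28
Deltas:
  38 - 28 = 10
  39 - 38 = 1
  70 - 39 = 31
  74 - 70 = 4
  78 - 74 = 4


Delta encoded: [28, 10, 1, 31, 4, 4]


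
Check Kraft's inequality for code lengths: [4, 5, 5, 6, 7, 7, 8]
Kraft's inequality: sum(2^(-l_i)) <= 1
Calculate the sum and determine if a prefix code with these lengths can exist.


Sum = 2^(-4) + 2^(-5) + 2^(-5) + 2^(-6) + 2^(-7) + 2^(-7) + 2^(-8)
    = 0.0625 + 0.03125 + 0.03125 + 0.015625 + 0.0078125 + 0.0078125 + 0.00390625
    = 41/256 = 0.16015625
Since 0.16015625 <= 1, Kraft's inequality IS satisfied.
A prefix code with these lengths CAN exist.

Kraft sum = 0.16015625. Satisfied.


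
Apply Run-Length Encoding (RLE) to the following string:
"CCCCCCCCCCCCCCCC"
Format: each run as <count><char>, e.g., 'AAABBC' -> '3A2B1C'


Scanning runs left to right:
  i=0: run of 'C' x 16 -> '16C'

RLE = 16C


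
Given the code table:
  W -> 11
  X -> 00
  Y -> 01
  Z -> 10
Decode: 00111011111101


Decoding:
00 -> X
11 -> W
10 -> Z
11 -> W
11 -> W
11 -> W
01 -> Y


Result: XWZWWWY


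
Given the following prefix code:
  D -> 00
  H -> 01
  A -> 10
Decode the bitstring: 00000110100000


Decoding step by step:
Bits 00 -> D
Bits 00 -> D
Bits 01 -> H
Bits 10 -> A
Bits 10 -> A
Bits 00 -> D
Bits 00 -> D


Decoded message: DDHAADD


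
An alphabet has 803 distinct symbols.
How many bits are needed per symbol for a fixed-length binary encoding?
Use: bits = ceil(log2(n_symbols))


log2(803) = 9.6493
Bracket: 2^9 = 512 < 803 <= 2^10 = 1024
So ceil(log2(803)) = 10

bits = ceil(log2(803)) = ceil(9.6493) = 10 bits


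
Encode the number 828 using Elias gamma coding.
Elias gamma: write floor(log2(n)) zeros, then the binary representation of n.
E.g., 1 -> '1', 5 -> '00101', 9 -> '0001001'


num_bits = floor(log2(828)) + 1 = 10
leading_zeros = num_bits - 1 = 9
binary(828) = 1100111100

Elias gamma(828) = '000000000' + '1100111100' = 0000000001100111100 (19 bits)


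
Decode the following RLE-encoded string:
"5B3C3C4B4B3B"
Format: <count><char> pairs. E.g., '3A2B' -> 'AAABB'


Expanding each <count><char> pair:
  5B -> 'BBBBB'
  3C -> 'CCC'
  3C -> 'CCC'
  4B -> 'BBBB'
  4B -> 'BBBB'
  3B -> 'BBB'

Decoded = BBBBBCCCCCCBBBBBBBBBBB


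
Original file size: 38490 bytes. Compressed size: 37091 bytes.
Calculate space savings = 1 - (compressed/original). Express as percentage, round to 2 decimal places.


ratio = compressed/original = 37091/38490 = 0.963653
savings = 1 - ratio = 1 - 0.963653 = 0.036347
as a percentage: 0.036347 * 100 = 3.63%

Space savings = 1 - 37091/38490 = 3.63%


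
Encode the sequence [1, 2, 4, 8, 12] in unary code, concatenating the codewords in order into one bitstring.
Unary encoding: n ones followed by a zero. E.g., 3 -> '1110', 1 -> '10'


Encode each number as n ones followed by a terminating 0:
  1 -> 10 (2 bits)
  2 -> 110 (3 bits)
  4 -> 11110 (5 bits)
  8 -> 111111110 (9 bits)
  12 -> 1111111111110 (13 bits)
Total length = 2 + 3 + 5 + 9 + 13 = 32 bits.

Unary([1, 2, 4, 8, 12]) = 10110111101111111101111111111110 (32 bits)


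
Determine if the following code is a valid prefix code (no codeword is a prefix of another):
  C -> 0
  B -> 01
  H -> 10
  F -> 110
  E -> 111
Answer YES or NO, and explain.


Checking each pair (does one codeword prefix another?):
  C='0' vs B='01': prefix -- VIOLATION

NO -- this is NOT a valid prefix code. C (0) is a prefix of B (01).


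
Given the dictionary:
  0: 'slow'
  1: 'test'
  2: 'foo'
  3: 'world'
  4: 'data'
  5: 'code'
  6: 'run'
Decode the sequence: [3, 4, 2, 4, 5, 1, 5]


Look up each index in the dictionary:
  3 -> 'world'
  4 -> 'data'
  2 -> 'foo'
  4 -> 'data'
  5 -> 'code'
  1 -> 'test'
  5 -> 'code'

Decoded: "world data foo data code test code"


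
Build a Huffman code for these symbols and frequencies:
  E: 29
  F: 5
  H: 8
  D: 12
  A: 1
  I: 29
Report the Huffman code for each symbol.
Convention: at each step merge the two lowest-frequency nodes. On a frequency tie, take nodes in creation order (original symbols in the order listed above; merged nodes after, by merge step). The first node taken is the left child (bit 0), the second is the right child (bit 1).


Huffman tree construction:
Step 1: Merge A(1) + F(5) = 6
Step 2: Merge (A+F)(6) + H(8) = 14
Step 3: Merge D(12) + ((A+F)+H)(14) = 26
Step 4: Merge (D+((A+F)+H))(26) + E(29) = 55
Step 5: Merge I(29) + ((D+((A+F)+H))+E)(55) = 84
Read each symbol's code off the tree from the root (left child = 0, right child = 1).

Codes:
  E: 11 (length 2)
  F: 10101 (length 5)
  H: 1011 (length 4)
  D: 100 (length 3)
  A: 10100 (length 5)
  I: 0 (length 1)
Average code length: 185/84 = 2.2024 bits/symbol


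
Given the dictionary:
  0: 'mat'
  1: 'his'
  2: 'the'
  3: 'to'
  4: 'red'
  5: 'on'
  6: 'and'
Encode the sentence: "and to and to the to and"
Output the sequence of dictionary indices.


Look up each word in the dictionary:
  'and' -> 6
  'to' -> 3
  'and' -> 6
  'to' -> 3
  'the' -> 2
  'to' -> 3
  'and' -> 6

Encoded: [6, 3, 6, 3, 2, 3, 6]


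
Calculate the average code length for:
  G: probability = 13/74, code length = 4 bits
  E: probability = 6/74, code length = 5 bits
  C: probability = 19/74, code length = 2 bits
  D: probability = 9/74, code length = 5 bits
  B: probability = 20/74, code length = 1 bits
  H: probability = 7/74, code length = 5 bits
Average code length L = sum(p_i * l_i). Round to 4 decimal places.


Weighted contributions p_i * l_i:
  G: (13/74) * 4 = 52/74
  E: (6/74) * 5 = 30/74
  C: (19/74) * 2 = 38/74
  D: (9/74) * 5 = 45/74
  B: (20/74) * 1 = 20/74
  H: (7/74) * 5 = 35/74
Sum = (52 + 30 + 38 + 45 + 20 + 35)/74 = 220/74

L = 220/74 = 2.9730 bits/symbol


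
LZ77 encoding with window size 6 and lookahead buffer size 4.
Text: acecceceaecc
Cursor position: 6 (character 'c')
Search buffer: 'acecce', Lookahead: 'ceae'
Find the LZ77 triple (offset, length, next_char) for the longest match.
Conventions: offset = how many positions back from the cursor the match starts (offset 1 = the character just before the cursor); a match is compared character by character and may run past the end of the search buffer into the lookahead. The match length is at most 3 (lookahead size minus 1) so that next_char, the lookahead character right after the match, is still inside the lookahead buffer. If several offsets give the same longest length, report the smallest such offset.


Try each offset into the search buffer:
  offset=1 (pos 5, char 'e'): match length 0
  offset=2 (pos 4, char 'c'): match length 2
  offset=3 (pos 3, char 'c'): match length 1
  offset=4 (pos 2, char 'e'): match length 0
  offset=5 (pos 1, char 'c'): match length 2
  offset=6 (pos 0, char 'a'): match length 0
Longest match has length 2, found at offsets 2, 5; take the smallest, offset 2.
next_char = character at position 6 + 2 = 8 -> 'a'

Best match: offset=2, length=2 (matching 'ce' starting at position 4)
LZ77 triple: (2, 2, 'a')


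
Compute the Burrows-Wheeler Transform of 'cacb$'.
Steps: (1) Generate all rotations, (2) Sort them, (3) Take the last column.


Rotations (sorted):
  0: $cacb -> last char: b
  1: acb$c -> last char: c
  2: b$cac -> last char: c
  3: cacb$ -> last char: $
  4: cb$ca -> last char: a


BWT = bcc$a


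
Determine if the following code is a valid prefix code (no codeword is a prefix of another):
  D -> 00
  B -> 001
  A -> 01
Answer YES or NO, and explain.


Checking each pair (does one codeword prefix another?):
  D='00' vs B='001': prefix -- VIOLATION

NO -- this is NOT a valid prefix code. D (00) is a prefix of B (001).


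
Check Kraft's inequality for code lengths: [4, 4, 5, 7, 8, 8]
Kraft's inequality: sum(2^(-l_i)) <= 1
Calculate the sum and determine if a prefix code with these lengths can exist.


Sum = 2^(-4) + 2^(-4) + 2^(-5) + 2^(-7) + 2^(-8) + 2^(-8)
    = 0.0625 + 0.0625 + 0.03125 + 0.0078125 + 0.00390625 + 0.00390625
    = 44/256 = 0.171875
Since 0.171875 <= 1, Kraft's inequality IS satisfied.
A prefix code with these lengths CAN exist.

Kraft sum = 0.171875. Satisfied.


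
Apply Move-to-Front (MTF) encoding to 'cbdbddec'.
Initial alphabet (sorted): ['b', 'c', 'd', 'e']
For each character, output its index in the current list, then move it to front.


MTF encoding:
'c': index 1 in ['b', 'c', 'd', 'e'] -> ['c', 'b', 'd', 'e']
'b': index 1 in ['c', 'b', 'd', 'e'] -> ['b', 'c', 'd', 'e']
'd': index 2 in ['b', 'c', 'd', 'e'] -> ['d', 'b', 'c', 'e']
'b': index 1 in ['d', 'b', 'c', 'e'] -> ['b', 'd', 'c', 'e']
'd': index 1 in ['b', 'd', 'c', 'e'] -> ['d', 'b', 'c', 'e']
'd': index 0 in ['d', 'b', 'c', 'e'] -> ['d', 'b', 'c', 'e']
'e': index 3 in ['d', 'b', 'c', 'e'] -> ['e', 'd', 'b', 'c']
'c': index 3 in ['e', 'd', 'b', 'c'] -> ['c', 'e', 'd', 'b']


Output: [1, 1, 2, 1, 1, 0, 3, 3]


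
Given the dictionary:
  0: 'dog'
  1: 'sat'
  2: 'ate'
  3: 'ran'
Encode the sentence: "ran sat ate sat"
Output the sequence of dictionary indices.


Look up each word in the dictionary:
  'ran' -> 3
  'sat' -> 1
  'ate' -> 2
  'sat' -> 1

Encoded: [3, 1, 2, 1]


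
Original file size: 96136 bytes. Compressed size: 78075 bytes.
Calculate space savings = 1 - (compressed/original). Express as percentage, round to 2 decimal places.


ratio = compressed/original = 78075/96136 = 0.812131
savings = 1 - ratio = 1 - 0.812131 = 0.187869
as a percentage: 0.187869 * 100 = 18.79%

Space savings = 1 - 78075/96136 = 18.79%


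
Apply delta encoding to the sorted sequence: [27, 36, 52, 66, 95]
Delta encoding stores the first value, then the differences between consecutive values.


First value: 27
Deltas:
  36 - 27 = 9
  52 - 36 = 16
  66 - 52 = 14
  95 - 66 = 29


Delta encoded: [27, 9, 16, 14, 29]


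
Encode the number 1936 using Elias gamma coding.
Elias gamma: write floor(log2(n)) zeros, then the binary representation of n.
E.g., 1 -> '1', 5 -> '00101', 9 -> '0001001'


num_bits = floor(log2(1936)) + 1 = 11
leading_zeros = num_bits - 1 = 10
binary(1936) = 11110010000

Elias gamma(1936) = '0000000000' + '11110010000' = 000000000011110010000 (21 bits)


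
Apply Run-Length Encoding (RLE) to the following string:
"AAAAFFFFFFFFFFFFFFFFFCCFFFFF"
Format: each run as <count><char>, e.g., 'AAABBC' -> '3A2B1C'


Scanning runs left to right:
  i=0: run of 'A' x 4 -> '4A'
  i=4: run of 'F' x 17 -> '17F'
  i=21: run of 'C' x 2 -> '2C'
  i=23: run of 'F' x 5 -> '5F'

RLE = 4A17F2C5F


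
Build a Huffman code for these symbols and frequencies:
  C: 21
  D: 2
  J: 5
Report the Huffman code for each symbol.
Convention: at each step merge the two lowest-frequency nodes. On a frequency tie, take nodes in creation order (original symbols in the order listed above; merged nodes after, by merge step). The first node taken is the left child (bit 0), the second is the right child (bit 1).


Huffman tree construction:
Step 1: Merge D(2) + J(5) = 7
Step 2: Merge (D+J)(7) + C(21) = 28
Read each symbol's code off the tree from the root (left child = 0, right child = 1).

Codes:
  C: 1 (length 1)
  D: 00 (length 2)
  J: 01 (length 2)
Average code length: 35/28 = 1.2500 bits/symbol


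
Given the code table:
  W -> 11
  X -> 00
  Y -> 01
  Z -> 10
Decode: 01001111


Decoding:
01 -> Y
00 -> X
11 -> W
11 -> W


Result: YXWW


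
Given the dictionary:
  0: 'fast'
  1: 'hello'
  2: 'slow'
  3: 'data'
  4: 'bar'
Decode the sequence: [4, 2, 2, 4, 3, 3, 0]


Look up each index in the dictionary:
  4 -> 'bar'
  2 -> 'slow'
  2 -> 'slow'
  4 -> 'bar'
  3 -> 'data'
  3 -> 'data'
  0 -> 'fast'

Decoded: "bar slow slow bar data data fast"


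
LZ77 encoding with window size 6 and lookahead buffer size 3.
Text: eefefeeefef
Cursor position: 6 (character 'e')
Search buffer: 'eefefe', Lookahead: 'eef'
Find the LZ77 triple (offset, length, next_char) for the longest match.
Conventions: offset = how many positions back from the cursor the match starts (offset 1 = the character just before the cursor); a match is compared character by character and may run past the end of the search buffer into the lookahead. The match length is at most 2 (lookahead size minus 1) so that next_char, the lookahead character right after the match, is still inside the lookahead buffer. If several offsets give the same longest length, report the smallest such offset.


Try each offset into the search buffer:
  offset=1 (pos 5, char 'e'): match length 2
  offset=2 (pos 4, char 'f'): match length 0
  offset=3 (pos 3, char 'e'): match length 1
  offset=4 (pos 2, char 'f'): match length 0
  offset=5 (pos 1, char 'e'): match length 1
  offset=6 (pos 0, char 'e'): match length 2
Longest match has length 2, found at offsets 1, 6; take the smallest, offset 1.
next_char = character at position 6 + 2 = 8 -> 'f'

Best match: offset=1, length=2 (matching 'ee' starting at position 5)
LZ77 triple: (1, 2, 'f')


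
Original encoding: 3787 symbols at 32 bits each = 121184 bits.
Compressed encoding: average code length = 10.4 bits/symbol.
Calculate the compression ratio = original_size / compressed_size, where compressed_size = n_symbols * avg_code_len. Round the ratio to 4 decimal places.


original_size = n_symbols * orig_bits = 3787 * 32 = 121184 bits
compressed_size = n_symbols * avg_code_len = 3787 * 10.4 = 39384.8 bits
ratio = original_size / compressed_size = 121184 / 39384.8 = 3.0769

Compression ratio = 3.0769


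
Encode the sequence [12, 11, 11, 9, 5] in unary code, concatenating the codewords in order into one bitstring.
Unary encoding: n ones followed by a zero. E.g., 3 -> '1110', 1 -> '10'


Encode each number as n ones followed by a terminating 0:
  12 -> 1111111111110 (13 bits)
  11 -> 111111111110 (12 bits)
  11 -> 111111111110 (12 bits)
  9 -> 1111111110 (10 bits)
  5 -> 111110 (6 bits)
Total length = 13 + 12 + 12 + 10 + 6 = 53 bits.

Unary([12, 11, 11, 9, 5]) = 11111111111101111111111101111111111101111111110111110 (53 bits)


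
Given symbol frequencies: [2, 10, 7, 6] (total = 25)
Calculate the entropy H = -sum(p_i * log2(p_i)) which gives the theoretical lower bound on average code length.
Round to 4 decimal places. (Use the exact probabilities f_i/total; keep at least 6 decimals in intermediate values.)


Per-symbol terms -p_i * log2(p_i) with p_i = f_i/25:
  p = 2/25 = 0.080000: log2(p) = -3.643856, -p*log2(p) = 0.291508
  p = 10/25 = 0.400000: log2(p) = -1.321928, -p*log2(p) = 0.528771
  p = 7/25 = 0.280000: log2(p) = -1.836501, -p*log2(p) = 0.514220
  p = 6/25 = 0.240000: log2(p) = -2.058894, -p*log2(p) = 0.494134
H = 0.291508 + 0.528771 + 0.514220 + 0.494134 = 1.828633

H = 1.8286 bits/symbol


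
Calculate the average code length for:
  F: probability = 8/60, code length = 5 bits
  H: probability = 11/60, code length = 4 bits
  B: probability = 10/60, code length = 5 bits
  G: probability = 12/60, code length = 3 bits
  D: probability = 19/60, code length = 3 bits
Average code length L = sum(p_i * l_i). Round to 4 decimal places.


Weighted contributions p_i * l_i:
  F: (8/60) * 5 = 40/60
  H: (11/60) * 4 = 44/60
  B: (10/60) * 5 = 50/60
  G: (12/60) * 3 = 36/60
  D: (19/60) * 3 = 57/60
Sum = (40 + 44 + 50 + 36 + 57)/60 = 227/60

L = 227/60 = 3.7833 bits/symbol


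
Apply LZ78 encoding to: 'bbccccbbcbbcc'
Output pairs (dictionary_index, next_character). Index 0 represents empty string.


LZ78 encoding steps:
Dictionary: {0: ''}
Step 1: w='' (idx 0), next='b' -> output (0, 'b'), add 'b' as idx 1
Step 2: w='b' (idx 1), next='c' -> output (1, 'c'), add 'bc' as idx 2
Step 3: w='' (idx 0), next='c' -> output (0, 'c'), add 'c' as idx 3
Step 4: w='c' (idx 3), next='c' -> output (3, 'c'), add 'cc' as idx 4
Step 5: w='b' (idx 1), next='b' -> output (1, 'b'), add 'bb' as idx 5
Step 6: w='c' (idx 3), next='b' -> output (3, 'b'), add 'cb' as idx 6
Step 7: w='bc' (idx 2), next='c' -> output (2, 'c'), add 'bcc' as idx 7


Encoded: [(0, 'b'), (1, 'c'), (0, 'c'), (3, 'c'), (1, 'b'), (3, 'b'), (2, 'c')]


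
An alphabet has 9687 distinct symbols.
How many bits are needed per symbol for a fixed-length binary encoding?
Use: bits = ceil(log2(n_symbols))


log2(9687) = 13.2418
Bracket: 2^13 = 8192 < 9687 <= 2^14 = 16384
So ceil(log2(9687)) = 14

bits = ceil(log2(9687)) = ceil(13.2418) = 14 bits


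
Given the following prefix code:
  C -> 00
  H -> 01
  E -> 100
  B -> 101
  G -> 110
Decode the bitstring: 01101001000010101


Decoding step by step:
Bits 01 -> H
Bits 101 -> B
Bits 00 -> C
Bits 100 -> E
Bits 00 -> C
Bits 101 -> B
Bits 01 -> H


Decoded message: HBCECBH


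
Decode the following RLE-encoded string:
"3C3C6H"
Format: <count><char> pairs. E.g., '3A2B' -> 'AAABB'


Expanding each <count><char> pair:
  3C -> 'CCC'
  3C -> 'CCC'
  6H -> 'HHHHHH'

Decoded = CCCCCCHHHHHH


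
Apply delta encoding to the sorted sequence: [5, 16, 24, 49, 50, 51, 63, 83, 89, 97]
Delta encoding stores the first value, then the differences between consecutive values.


First value: 5
Deltas:
  16 - 5 = 11
  24 - 16 = 8
  49 - 24 = 25
  50 - 49 = 1
  51 - 50 = 1
  63 - 51 = 12
  83 - 63 = 20
  89 - 83 = 6
  97 - 89 = 8


Delta encoded: [5, 11, 8, 25, 1, 1, 12, 20, 6, 8]


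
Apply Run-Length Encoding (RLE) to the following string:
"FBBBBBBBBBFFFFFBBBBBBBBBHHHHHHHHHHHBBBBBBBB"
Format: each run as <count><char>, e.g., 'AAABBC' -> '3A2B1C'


Scanning runs left to right:
  i=0: run of 'F' x 1 -> '1F'
  i=1: run of 'B' x 9 -> '9B'
  i=10: run of 'F' x 5 -> '5F'
  i=15: run of 'B' x 9 -> '9B'
  i=24: run of 'H' x 11 -> '11H'
  i=35: run of 'B' x 8 -> '8B'

RLE = 1F9B5F9B11H8B


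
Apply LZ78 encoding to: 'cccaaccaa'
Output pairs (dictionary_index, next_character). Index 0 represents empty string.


LZ78 encoding steps:
Dictionary: {0: ''}
Step 1: w='' (idx 0), next='c' -> output (0, 'c'), add 'c' as idx 1
Step 2: w='c' (idx 1), next='c' -> output (1, 'c'), add 'cc' as idx 2
Step 3: w='' (idx 0), next='a' -> output (0, 'a'), add 'a' as idx 3
Step 4: w='a' (idx 3), next='c' -> output (3, 'c'), add 'ac' as idx 4
Step 5: w='c' (idx 1), next='a' -> output (1, 'a'), add 'ca' as idx 5
Step 6: w='a' (idx 3), end of input -> output (3, '')


Encoded: [(0, 'c'), (1, 'c'), (0, 'a'), (3, 'c'), (1, 'a'), (3, '')]


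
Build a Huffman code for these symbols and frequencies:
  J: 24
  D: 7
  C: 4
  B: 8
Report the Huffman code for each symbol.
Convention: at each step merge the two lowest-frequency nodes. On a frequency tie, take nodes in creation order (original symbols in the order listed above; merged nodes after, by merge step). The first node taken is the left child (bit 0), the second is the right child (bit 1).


Huffman tree construction:
Step 1: Merge C(4) + D(7) = 11
Step 2: Merge B(8) + (C+D)(11) = 19
Step 3: Merge (B+(C+D))(19) + J(24) = 43
Read each symbol's code off the tree from the root (left child = 0, right child = 1).

Codes:
  J: 1 (length 1)
  D: 011 (length 3)
  C: 010 (length 3)
  B: 00 (length 2)
Average code length: 73/43 = 1.6977 bits/symbol


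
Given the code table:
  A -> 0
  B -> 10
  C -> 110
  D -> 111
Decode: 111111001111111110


Decoding:
111 -> D
111 -> D
0 -> A
0 -> A
111 -> D
111 -> D
111 -> D
0 -> A


Result: DDAADDDA


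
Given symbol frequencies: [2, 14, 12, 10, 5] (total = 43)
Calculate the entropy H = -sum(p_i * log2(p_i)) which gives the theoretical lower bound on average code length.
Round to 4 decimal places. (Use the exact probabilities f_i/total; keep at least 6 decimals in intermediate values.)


Per-symbol terms -p_i * log2(p_i) with p_i = f_i/43:
  p = 2/43 = 0.046512: log2(p) = -4.426265, -p*log2(p) = 0.205873
  p = 14/43 = 0.325581: log2(p) = -1.618910, -p*log2(p) = 0.527087
  p = 12/43 = 0.279070: log2(p) = -1.841302, -p*log2(p) = 0.513852
  p = 10/43 = 0.232558: log2(p) = -2.104337, -p*log2(p) = 0.489381
  p = 5/43 = 0.116279: log2(p) = -3.104337, -p*log2(p) = 0.360969
H = 0.205873 + 0.527087 + 0.513852 + 0.489381 + 0.360969 = 2.097162

H = 2.0972 bits/symbol


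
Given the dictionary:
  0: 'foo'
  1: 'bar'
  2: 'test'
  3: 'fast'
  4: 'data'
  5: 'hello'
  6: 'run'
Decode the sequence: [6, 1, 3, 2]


Look up each index in the dictionary:
  6 -> 'run'
  1 -> 'bar'
  3 -> 'fast'
  2 -> 'test'

Decoded: "run bar fast test"


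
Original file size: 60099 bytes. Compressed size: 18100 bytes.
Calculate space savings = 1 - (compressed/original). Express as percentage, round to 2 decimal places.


ratio = compressed/original = 18100/60099 = 0.30117
savings = 1 - ratio = 1 - 0.30117 = 0.69883
as a percentage: 0.69883 * 100 = 69.88%

Space savings = 1 - 18100/60099 = 69.88%


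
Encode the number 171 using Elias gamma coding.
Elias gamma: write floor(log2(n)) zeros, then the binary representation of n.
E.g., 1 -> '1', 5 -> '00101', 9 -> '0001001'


num_bits = floor(log2(171)) + 1 = 8
leading_zeros = num_bits - 1 = 7
binary(171) = 10101011

Elias gamma(171) = '0000000' + '10101011' = 000000010101011 (15 bits)


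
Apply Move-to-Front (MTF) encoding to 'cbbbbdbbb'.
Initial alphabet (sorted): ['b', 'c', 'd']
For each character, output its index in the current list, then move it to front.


MTF encoding:
'c': index 1 in ['b', 'c', 'd'] -> ['c', 'b', 'd']
'b': index 1 in ['c', 'b', 'd'] -> ['b', 'c', 'd']
'b': index 0 in ['b', 'c', 'd'] -> ['b', 'c', 'd']
'b': index 0 in ['b', 'c', 'd'] -> ['b', 'c', 'd']
'b': index 0 in ['b', 'c', 'd'] -> ['b', 'c', 'd']
'd': index 2 in ['b', 'c', 'd'] -> ['d', 'b', 'c']
'b': index 1 in ['d', 'b', 'c'] -> ['b', 'd', 'c']
'b': index 0 in ['b', 'd', 'c'] -> ['b', 'd', 'c']
'b': index 0 in ['b', 'd', 'c'] -> ['b', 'd', 'c']


Output: [1, 1, 0, 0, 0, 2, 1, 0, 0]


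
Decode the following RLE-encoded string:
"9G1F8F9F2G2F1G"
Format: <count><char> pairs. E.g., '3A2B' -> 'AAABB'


Expanding each <count><char> pair:
  9G -> 'GGGGGGGGG'
  1F -> 'F'
  8F -> 'FFFFFFFF'
  9F -> 'FFFFFFFFF'
  2G -> 'GG'
  2F -> 'FF'
  1G -> 'G'

Decoded = GGGGGGGGGFFFFFFFFFFFFFFFFFFGGFFG


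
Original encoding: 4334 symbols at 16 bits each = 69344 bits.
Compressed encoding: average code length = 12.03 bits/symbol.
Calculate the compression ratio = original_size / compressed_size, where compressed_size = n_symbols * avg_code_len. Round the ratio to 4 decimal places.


original_size = n_symbols * orig_bits = 4334 * 16 = 69344 bits
compressed_size = n_symbols * avg_code_len = 4334 * 12.03 = 52138.02 bits
ratio = original_size / compressed_size = 69344 / 52138.02 = 1.33

Compression ratio = 1.33


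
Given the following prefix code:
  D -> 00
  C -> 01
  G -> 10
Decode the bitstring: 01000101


Decoding step by step:
Bits 01 -> C
Bits 00 -> D
Bits 01 -> C
Bits 01 -> C


Decoded message: CDCC


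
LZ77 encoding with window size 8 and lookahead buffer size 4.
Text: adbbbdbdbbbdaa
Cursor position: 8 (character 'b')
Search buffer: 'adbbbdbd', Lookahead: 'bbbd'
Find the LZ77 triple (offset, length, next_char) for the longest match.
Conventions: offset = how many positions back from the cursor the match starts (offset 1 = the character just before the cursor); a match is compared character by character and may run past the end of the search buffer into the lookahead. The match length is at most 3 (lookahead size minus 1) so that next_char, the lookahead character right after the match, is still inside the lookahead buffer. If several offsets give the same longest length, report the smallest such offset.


Try each offset into the search buffer:
  offset=1 (pos 7, char 'd'): match length 0
  offset=2 (pos 6, char 'b'): match length 1
  offset=3 (pos 5, char 'd'): match length 0
  offset=4 (pos 4, char 'b'): match length 1
  offset=5 (pos 3, char 'b'): match length 2
  offset=6 (pos 2, char 'b'): match length 3
  offset=7 (pos 1, char 'd'): match length 0
  offset=8 (pos 0, char 'a'): match length 0
Longest match has length 3 at offset 6.
next_char = character at position 8 + 3 = 11 -> 'd'

Best match: offset=6, length=3 (matching 'bbb' starting at position 2)
LZ77 triple: (6, 3, 'd')


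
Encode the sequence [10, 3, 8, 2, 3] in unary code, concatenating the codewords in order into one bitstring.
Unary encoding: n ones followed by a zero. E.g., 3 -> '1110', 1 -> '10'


Encode each number as n ones followed by a terminating 0:
  10 -> 11111111110 (11 bits)
  3 -> 1110 (4 bits)
  8 -> 111111110 (9 bits)
  2 -> 110 (3 bits)
  3 -> 1110 (4 bits)
Total length = 11 + 4 + 9 + 3 + 4 = 31 bits.

Unary([10, 3, 8, 2, 3]) = 1111111111011101111111101101110 (31 bits)


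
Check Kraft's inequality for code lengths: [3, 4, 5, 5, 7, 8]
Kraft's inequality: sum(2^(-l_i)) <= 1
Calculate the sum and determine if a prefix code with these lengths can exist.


Sum = 2^(-3) + 2^(-4) + 2^(-5) + 2^(-5) + 2^(-7) + 2^(-8)
    = 0.125 + 0.0625 + 0.03125 + 0.03125 + 0.0078125 + 0.00390625
    = 67/256 = 0.26171875
Since 0.26171875 <= 1, Kraft's inequality IS satisfied.
A prefix code with these lengths CAN exist.

Kraft sum = 0.26171875. Satisfied.


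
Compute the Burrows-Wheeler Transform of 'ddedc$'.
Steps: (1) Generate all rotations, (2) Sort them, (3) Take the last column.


Rotations (sorted):
  0: $ddedc -> last char: c
  1: c$dded -> last char: d
  2: dc$dde -> last char: e
  3: ddedc$ -> last char: $
  4: dedc$d -> last char: d
  5: edc$dd -> last char: d


BWT = cde$dd


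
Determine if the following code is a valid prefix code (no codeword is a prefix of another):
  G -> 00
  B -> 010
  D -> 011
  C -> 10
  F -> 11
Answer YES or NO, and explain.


Checking each pair (does one codeword prefix another?):
  G='00' vs B='010': no prefix
  G='00' vs D='011': no prefix
  G='00' vs C='10': no prefix
  G='00' vs F='11': no prefix
  B='010' vs G='00': no prefix
  B='010' vs D='011': no prefix
  B='010' vs C='10': no prefix
  B='010' vs F='11': no prefix
  D='011' vs G='00': no prefix
  D='011' vs B='010': no prefix
  D='011' vs C='10': no prefix
  D='011' vs F='11': no prefix
  C='10' vs G='00': no prefix
  C='10' vs B='010': no prefix
  C='10' vs D='011': no prefix
  C='10' vs F='11': no prefix
  F='11' vs G='00': no prefix
  F='11' vs B='010': no prefix
  F='11' vs D='011': no prefix
  F='11' vs C='10': no prefix
No violation found over all pairs.

YES -- this is a valid prefix code. No codeword is a prefix of any other codeword.


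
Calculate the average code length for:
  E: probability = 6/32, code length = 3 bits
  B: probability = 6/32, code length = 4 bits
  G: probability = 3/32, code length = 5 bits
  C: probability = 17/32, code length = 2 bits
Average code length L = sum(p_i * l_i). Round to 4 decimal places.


Weighted contributions p_i * l_i:
  E: (6/32) * 3 = 18/32
  B: (6/32) * 4 = 24/32
  G: (3/32) * 5 = 15/32
  C: (17/32) * 2 = 34/32
Sum = (18 + 24 + 15 + 34)/32 = 91/32

L = 91/32 = 2.8438 bits/symbol


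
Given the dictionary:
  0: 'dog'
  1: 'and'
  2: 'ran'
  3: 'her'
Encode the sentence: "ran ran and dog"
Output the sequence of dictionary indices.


Look up each word in the dictionary:
  'ran' -> 2
  'ran' -> 2
  'and' -> 1
  'dog' -> 0

Encoded: [2, 2, 1, 0]


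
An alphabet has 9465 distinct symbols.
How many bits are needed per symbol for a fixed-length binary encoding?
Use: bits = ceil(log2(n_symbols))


log2(9465) = 13.2084
Bracket: 2^13 = 8192 < 9465 <= 2^14 = 16384
So ceil(log2(9465)) = 14

bits = ceil(log2(9465)) = ceil(13.2084) = 14 bits


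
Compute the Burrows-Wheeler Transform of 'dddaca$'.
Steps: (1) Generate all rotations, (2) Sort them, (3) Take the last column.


Rotations (sorted):
  0: $dddaca -> last char: a
  1: a$dddac -> last char: c
  2: aca$ddd -> last char: d
  3: ca$ddda -> last char: a
  4: daca$dd -> last char: d
  5: ddaca$d -> last char: d
  6: dddaca$ -> last char: $


BWT = acdadd$
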